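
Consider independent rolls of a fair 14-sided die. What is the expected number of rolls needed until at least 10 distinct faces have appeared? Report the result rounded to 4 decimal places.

With k distinct faces already seen, the next new one arrives after an expected 14/(14-k) rolls.
Sum over k = 0,...,9: E = 14/14 + 14/13 + 14/12 + ... + 14/6 + 14/5 = 16.35521.

16.3552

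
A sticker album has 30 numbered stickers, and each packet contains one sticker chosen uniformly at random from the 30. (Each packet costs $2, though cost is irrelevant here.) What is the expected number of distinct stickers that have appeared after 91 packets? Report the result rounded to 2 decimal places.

28.63

For each sticker, P(seen in 91 packets) = 1 - (29/30)^91 = 0.954.
By linearity of expectation, E[distinct seen] = 30·(1 - (29/30)^91) = 28.628.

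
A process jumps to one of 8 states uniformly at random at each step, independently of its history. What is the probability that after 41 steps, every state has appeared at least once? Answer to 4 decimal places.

By inclusion–exclusion over which states are missing,
P(all seen) = Σ_{j=0}^{8} (-1)^j C(8,j)((8-j)/8)^41
= 1.00000 - 0.03353 + 0.00021 - 0.00000 + 0.00000 - 0.00000 + 0.00000 - 0.00000 + 0.00000
= 0.96668.

0.9667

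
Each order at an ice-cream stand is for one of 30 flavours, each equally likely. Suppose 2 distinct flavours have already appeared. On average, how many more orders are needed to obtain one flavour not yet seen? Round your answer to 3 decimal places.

Each order yields a new flavour with probability (30-2)/30 = 28/30, so the wait is geometric with mean 30/28.
E = 30/28 = 1.0714.

1.071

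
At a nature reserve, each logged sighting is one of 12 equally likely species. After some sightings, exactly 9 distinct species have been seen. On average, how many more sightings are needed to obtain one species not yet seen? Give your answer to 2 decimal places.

Each sighting yields a new species with probability (12-9)/12 = 3/12, so the wait is geometric with mean 12/3.
E = 12/3 = 4.000.

4.00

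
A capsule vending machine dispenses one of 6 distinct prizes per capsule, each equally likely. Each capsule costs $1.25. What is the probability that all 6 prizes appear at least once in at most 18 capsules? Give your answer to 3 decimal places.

Let A_i be the event that prize i is missing after 18 capsules. By inclusion–exclusion on the A_i,
P(all seen) = Σ_{j=0}^{6} (-1)^j C(6,j)((6-j)/6)^18
= 1.0000 - 0.2254 + 0.0101 - 0.0001 + 0.0000 - 0.0000 + 0.0000
= 0.7847.

0.785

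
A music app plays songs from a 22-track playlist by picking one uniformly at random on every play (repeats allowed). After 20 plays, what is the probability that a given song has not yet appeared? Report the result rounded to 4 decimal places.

0.3944

Each play misses the fixed song with probability (22-1)/22 = 21/22, independently.
P(still missing after 20) = (21/22)^20 = 0.39440.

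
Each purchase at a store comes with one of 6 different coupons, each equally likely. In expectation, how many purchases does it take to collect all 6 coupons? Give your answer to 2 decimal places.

14.70

The wait to go from k to k+1 distinct coupons is geometric with mean 6/(6-k).
E[T] = 6/6 + 6/5 + 6/4 + 6/3 + 6/2 + 6/1 = 6·H_{6}.
H_{6} = 2.450, so E[T] = 14.700.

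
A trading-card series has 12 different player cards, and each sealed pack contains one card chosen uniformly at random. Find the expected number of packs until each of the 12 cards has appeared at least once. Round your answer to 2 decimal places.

After k distinct cards have appeared, the next pack gives a new one with probability (12-k)/12, so the expected wait for the (k+1)-th is 12/(12-k).
E[T] = 12/12 + 12/11 + 12/10 + ... + 12/2 + 12/1 = 12·H_{12}.
H_{12} = 3.103, so E[T] = 37.239.

37.24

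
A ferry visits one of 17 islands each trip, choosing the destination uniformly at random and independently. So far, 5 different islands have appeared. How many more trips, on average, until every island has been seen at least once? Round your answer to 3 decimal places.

With k distinct islands already seen, the next new one takes an expected 17/(17-k) trips.
Sum over k = 5,...,16: E = 17/12 + 17/11 + 17/10 + ... + 17/2 + 17/1 = 52.7546.

52.755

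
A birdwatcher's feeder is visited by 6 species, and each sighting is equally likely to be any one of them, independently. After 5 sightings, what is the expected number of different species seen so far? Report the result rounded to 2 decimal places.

For each species, P(seen in 5 sightings) = 1 - (5/6)^5 = 0.598.
By linearity of expectation, E[distinct seen] = 6·(1 - (5/6)^5) = 3.589.

3.59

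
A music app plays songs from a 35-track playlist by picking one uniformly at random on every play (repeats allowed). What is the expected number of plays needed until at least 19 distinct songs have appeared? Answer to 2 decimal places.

Going from k to k+1 distinct takes a geometric number of plays with mean 35/(35-k).
Sum over k = 0,...,18: E = 35/35 + 35/34 + 35/33 + ... + 35/18 + 35/17 = 26.812.

26.81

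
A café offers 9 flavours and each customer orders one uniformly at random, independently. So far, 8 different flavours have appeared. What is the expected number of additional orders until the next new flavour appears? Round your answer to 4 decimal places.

9.0000

The number of orders until the next new flavour is geometric with success probability 1/9, so its mean is 9/1.
E = 9/1 = 9.00000.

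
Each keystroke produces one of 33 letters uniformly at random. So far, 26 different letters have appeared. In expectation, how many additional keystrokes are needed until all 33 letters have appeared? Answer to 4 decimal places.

The wait to go from k to k+1 distinct letters is geometric with mean 33/(33-k).
Sum over k = 26,...,32: E = 33/7 + 33/6 + 33/5 + ... + 33/2 + 33/1 = 85.56429.

85.5643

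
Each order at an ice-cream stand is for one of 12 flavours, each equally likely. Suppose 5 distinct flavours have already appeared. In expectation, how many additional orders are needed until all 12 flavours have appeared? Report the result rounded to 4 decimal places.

31.1143

With k distinct flavours already seen, the next new one takes an expected 12/(12-k) orders.
Sum over k = 5,...,11: E = 12/7 + 12/6 + 12/5 + ... + 12/2 + 12/1 = 31.11429.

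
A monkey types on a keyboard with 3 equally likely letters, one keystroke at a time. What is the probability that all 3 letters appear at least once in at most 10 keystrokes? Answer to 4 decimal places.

0.9480

Let A_i be the event that letter i is missing after 10 keystrokes. By inclusion–exclusion on the A_i,
P(all seen) = Σ_{j=0}^{3} (-1)^j C(3,j)((3-j)/3)^10
= 1.00000 - 0.05202 + 0.00005 - 0.00000
= 0.94803.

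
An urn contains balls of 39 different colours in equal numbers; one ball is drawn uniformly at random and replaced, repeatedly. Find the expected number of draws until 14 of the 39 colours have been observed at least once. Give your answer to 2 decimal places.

17.07

With k distinct colours already seen, the next new one arrives after an expected 39/(39-k) draws.
Sum over k = 0,...,13: E = 39/39 + 39/38 + 39/37 + ... + 39/27 + 39/26 = 17.066.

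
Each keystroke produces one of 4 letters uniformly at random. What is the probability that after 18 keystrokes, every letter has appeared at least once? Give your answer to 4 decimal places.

By inclusion–exclusion over which letters are missing,
P(all seen) = Σ_{j=0}^{4} (-1)^j C(4,j)((4-j)/4)^18
= 1.00000 - 0.02255 + 0.00002 - 0.00000 + 0.00000
= 0.97747.

0.9775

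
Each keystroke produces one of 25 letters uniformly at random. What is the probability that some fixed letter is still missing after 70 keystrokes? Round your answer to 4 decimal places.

On each keystroke the fixed letter fails to appear with probability 24/25.
P(still missing after 70) = (24/25)^70 = 0.05741.

0.0574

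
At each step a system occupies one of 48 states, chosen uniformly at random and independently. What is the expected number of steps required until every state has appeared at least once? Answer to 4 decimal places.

After k distinct states have appeared, the next step gives a new one with probability (48-k)/48, so the expected wait for the (k+1)-th is 48/(48-k).
E[T] = 48/48 + 48/47 + 48/46 + ... + 48/2 + 48/1 = 48·H_{48}.
H_{48} = 4.45880, so E[T] = 214.02226.

214.0223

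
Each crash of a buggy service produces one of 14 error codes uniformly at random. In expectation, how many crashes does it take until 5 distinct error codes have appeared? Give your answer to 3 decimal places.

With k distinct error codes already seen, the next new one arrives after an expected 14/(14-k) crashes.
Sum over k = 0,...,4: E = 14/14 + 14/13 + 14/12 + 14/11 + 14/10 = 5.9163.

5.916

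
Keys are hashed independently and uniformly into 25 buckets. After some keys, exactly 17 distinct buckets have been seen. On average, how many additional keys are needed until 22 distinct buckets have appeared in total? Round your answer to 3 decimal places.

With k distinct buckets already seen, the next new one takes an expected 25/(25-k) keys.
Sum over k = 17,...,21: E = 25/8 + 25/7 + 25/6 + 25/5 + 25/4 = 22.1131.

22.113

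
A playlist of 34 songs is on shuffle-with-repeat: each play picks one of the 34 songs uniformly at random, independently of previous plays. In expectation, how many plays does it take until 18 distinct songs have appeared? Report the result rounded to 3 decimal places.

With k distinct songs already seen, the next new one arrives after an expected 34/(34-k) plays.
Sum over k = 0,...,17: E = 34/34 + 34/33 + 34/32 + ... + 34/18 + 34/17 = 25.0744.

25.074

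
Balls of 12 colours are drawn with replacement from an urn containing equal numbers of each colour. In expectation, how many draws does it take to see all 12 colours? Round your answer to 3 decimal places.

The wait to go from k to k+1 distinct colours is geometric with mean 12/(12-k).
E[T] = 12/12 + 12/11 + 12/10 + ... + 12/2 + 12/1 = 12·H_{12}.
H_{12} = 3.1032, so E[T] = 37.2385.

37.239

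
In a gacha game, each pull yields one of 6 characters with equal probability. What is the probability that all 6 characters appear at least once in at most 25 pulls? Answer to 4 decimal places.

By inclusion–exclusion over which characters are missing,
P(all seen) = Σ_{j=0}^{6} (-1)^j C(6,j)((6-j)/6)^25
= 1.00000 - 0.06290 + 0.00059 - 0.00000 + 0.00000 - 0.00000 + 0.00000
= 0.93770.

0.9377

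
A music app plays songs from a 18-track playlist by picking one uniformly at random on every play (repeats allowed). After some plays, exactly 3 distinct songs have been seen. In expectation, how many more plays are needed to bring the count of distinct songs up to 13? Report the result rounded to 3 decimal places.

18.628

The wait to go from k to k+1 distinct songs is geometric with mean 18/(18-k).
Sum over k = 3,...,12: E = 18/15 + 18/14 + 18/13 + ... + 18/7 + 18/6 = 18.6281.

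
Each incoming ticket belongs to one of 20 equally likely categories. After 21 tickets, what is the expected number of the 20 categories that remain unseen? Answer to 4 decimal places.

6.8112

For each category, P(unseen after 21) = (19/20)^21 = 0.34056.
By linearity of expectation, E[unseen] = 20·(19/20)^21 = 6.81123.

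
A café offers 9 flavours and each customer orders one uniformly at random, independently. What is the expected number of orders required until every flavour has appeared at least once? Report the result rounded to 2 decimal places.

Split into phases: going from k distinct to k+1 distinct takes on average 9/(9-k) orders.
E[T] = 9/9 + 9/8 + 9/7 + ... + 9/2 + 9/1 = 9·H_{9}.
H_{9} = 2.829, so E[T] = 25.461.

25.46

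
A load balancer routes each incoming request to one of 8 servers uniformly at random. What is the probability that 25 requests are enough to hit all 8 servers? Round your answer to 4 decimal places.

Let A_i be the event that server i is missing after 25 requests. By inclusion–exclusion on the A_i,
P(all seen) = Σ_{j=0}^{8} (-1)^j C(8,j)((8-j)/8)^25
= 1.00000 - 0.28398 + 0.02107 - 0.00044 + 0.00000 - 0.00000 + 0.00000 - 0.00000 + 0.00000
= 0.73665.

0.7366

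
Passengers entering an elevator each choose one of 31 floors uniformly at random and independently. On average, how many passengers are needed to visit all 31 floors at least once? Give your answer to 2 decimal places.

124.84

The wait to go from k to k+1 distinct floors is geometric with mean 31/(31-k).
E[T] = 31/31 + 31/30 + 31/29 + ... + 31/2 + 31/1 = 31·H_{31}.
H_{31} = 4.027, so E[T] = 124.845.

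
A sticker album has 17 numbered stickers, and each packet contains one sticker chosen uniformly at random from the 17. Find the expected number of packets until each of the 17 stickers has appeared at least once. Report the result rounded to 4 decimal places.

58.4724

Split into phases: going from k distinct to k+1 distinct takes on average 17/(17-k) packets.
E[T] = 17/17 + 17/16 + 17/15 + ... + 17/2 + 17/1 = 17·H_{17}.
H_{17} = 3.43955, so E[T] = 58.47239.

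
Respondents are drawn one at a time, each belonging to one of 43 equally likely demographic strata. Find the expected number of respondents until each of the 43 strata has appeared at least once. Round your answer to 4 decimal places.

The wait to go from k to k+1 distinct strata is geometric with mean 43/(43-k).
E[T] = 43/43 + 43/42 + 43/41 + ... + 43/2 + 43/1 = 43·H_{43}.
H_{43} = 4.35000, so E[T] = 187.04994.

187.0499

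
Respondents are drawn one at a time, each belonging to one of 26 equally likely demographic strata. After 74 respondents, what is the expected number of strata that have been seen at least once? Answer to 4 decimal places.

24.5727

For each stratum, P(seen in 74 respondents) = 1 - (25/26)^74 = 0.94510.
By linearity of expectation, E[distinct seen] = 26·(1 - (25/26)^74) = 24.57273.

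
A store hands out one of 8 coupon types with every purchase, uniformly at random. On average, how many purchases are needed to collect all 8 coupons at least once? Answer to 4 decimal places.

21.7429

Split into phases: going from k distinct to k+1 distinct takes on average 8/(8-k) purchases.
E[T] = 8/8 + 8/7 + 8/6 + ... + 8/2 + 8/1 = 8·H_{8}.
H_{8} = 2.71786, so E[T] = 21.74286.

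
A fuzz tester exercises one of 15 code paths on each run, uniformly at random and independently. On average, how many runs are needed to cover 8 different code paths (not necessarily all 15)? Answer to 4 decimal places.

10.8806

With k distinct code paths already seen, the next new one arrives after an expected 15/(15-k) runs.
Sum over k = 0,...,7: E = 15/15 + 15/14 + 15/13 + ... + 15/9 + 15/8 = 10.88058.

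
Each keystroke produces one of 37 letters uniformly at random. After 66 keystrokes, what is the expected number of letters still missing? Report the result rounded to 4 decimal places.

For each letter, P(unseen after 66) = (36/37)^66 = 0.16393.
By linearity of expectation, E[unseen] = 37·(36/37)^66 = 6.06531.

6.0653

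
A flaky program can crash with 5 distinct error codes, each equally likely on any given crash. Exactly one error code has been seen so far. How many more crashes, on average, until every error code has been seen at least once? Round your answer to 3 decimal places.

10.417

With k distinct error codes already seen, the next new one takes an expected 5/(5-k) crashes.
Sum over k = 1,...,4: E = 5/4 + 5/3 + 5/2 + 5/1 = 10.4167.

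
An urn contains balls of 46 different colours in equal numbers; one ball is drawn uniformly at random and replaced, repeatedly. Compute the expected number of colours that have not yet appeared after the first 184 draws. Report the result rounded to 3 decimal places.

For each colour, P(unseen after 184) = (45/46)^184 = 0.0175.
By linearity of expectation, E[unseen] = 46·(45/46)^184 = 0.8062.

0.806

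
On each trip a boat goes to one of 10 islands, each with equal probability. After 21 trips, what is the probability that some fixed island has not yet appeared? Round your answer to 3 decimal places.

0.109

Each trip misses the fixed island with probability (10-1)/10 = 9/10, independently.
P(still missing after 21) = (9/10)^21 = 0.1094.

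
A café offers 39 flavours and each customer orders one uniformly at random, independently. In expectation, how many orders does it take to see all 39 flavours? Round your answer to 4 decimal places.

Split into phases: going from k distinct to k+1 distinct takes on average 39/(39-k) orders.
E[T] = 39/39 + 39/38 + 39/37 + ... + 39/2 + 39/1 = 39·H_{39}.
H_{39} = 4.25354, so E[T] = 165.88818.

165.8882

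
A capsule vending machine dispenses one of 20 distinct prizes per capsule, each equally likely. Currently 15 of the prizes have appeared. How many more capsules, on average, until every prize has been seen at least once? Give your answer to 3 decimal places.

The wait to go from k to k+1 distinct prizes is geometric with mean 20/(20-k).
Sum over k = 15,...,19: E = 20/5 + 20/4 + 20/3 + 20/2 + 20/1 = 45.6667.

45.667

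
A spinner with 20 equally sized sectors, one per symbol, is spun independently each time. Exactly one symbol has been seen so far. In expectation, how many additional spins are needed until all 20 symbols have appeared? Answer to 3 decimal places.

70.955

With k distinct symbols already seen, the next new one takes an expected 20/(20-k) spins.
Sum over k = 1,...,19: E = 20/19 + 20/18 + 20/17 + ... + 20/2 + 20/1 = 70.9548.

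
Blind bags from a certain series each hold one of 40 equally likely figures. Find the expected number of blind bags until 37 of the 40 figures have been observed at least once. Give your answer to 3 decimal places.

Going from k to k+1 distinct takes a geometric number of blind bags with mean 40/(40-k).
Sum over k = 0,...,36: E = 40/40 + 40/39 + 40/38 + ... + 40/5 + 40/4 = 97.8084.

97.808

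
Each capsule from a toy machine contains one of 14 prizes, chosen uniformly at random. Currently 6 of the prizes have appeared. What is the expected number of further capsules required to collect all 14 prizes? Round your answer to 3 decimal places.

From k distinct to k+1 distinct takes on average 14/(14-k) capsules.
Sum over k = 6,...,13: E = 14/8 + 14/7 + 14/6 + ... + 14/2 + 14/1 = 38.0500.

38.050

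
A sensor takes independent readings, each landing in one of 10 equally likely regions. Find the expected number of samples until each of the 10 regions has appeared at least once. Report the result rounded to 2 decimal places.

29.29

Split into phases: going from k distinct to k+1 distinct takes on average 10/(10-k) samples.
E[T] = 10/10 + 10/9 + 10/8 + ... + 10/2 + 10/1 = 10·H_{10}.
H_{10} = 2.929, so E[T] = 29.290.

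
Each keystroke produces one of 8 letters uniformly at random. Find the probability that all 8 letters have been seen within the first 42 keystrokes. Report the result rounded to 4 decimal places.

0.9708

By inclusion–exclusion over which letters are missing,
P(all seen) = Σ_{j=0}^{8} (-1)^j C(8,j)((8-j)/8)^42
= 1.00000 - 0.02934 + 0.00016 - 0.00000 + 0.00000 - 0.00000 + 0.00000 - 0.00000 + 0.00000
= 0.97082.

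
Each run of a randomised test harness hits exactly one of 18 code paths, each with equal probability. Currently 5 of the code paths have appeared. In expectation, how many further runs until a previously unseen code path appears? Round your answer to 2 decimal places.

1.38

The number of runs until the next new code path is geometric with success probability 13/18, so its mean is 18/13.
E = 18/13 = 1.385.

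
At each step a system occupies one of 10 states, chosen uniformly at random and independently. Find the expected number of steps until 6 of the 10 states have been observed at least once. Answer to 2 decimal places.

8.46

With k distinct states already seen, the next new one arrives after an expected 10/(10-k) steps.
Sum over k = 0,...,5: E = 10/10 + 10/9 + 10/8 + 10/7 + 10/6 + 10/5 = 8.456.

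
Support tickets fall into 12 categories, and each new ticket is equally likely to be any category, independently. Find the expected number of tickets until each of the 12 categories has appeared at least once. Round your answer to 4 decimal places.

37.2385

After k distinct categories have appeared, the next ticket gives a new one with probability (12-k)/12, so the expected wait for the (k+1)-th is 12/(12-k).
E[T] = 12/12 + 12/11 + 12/10 + ... + 12/2 + 12/1 = 12·H_{12}.
H_{12} = 3.10321, so E[T] = 37.23853.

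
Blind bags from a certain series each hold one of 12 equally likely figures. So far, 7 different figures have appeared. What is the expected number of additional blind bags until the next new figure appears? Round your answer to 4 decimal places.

2.4000

The number of blind bags until the next new figure is geometric with success probability 5/12, so its mean is 12/5.
E = 12/5 = 2.40000.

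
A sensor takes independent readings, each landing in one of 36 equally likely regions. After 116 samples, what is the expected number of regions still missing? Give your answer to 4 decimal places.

For each region, P(unseen after 116) = (35/36)^116 = 0.03809.
By linearity of expectation, E[unseen] = 36·(35/36)^116 = 1.37122.

1.3712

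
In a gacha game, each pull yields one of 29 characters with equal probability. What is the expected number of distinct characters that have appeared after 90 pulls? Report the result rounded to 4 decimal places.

For each character, P(seen in 90 pulls) = 1 - (28/29)^90 = 0.95750.
By linearity of expectation, E[distinct seen] = 29·(1 - (28/29)^90) = 27.76746.

27.7675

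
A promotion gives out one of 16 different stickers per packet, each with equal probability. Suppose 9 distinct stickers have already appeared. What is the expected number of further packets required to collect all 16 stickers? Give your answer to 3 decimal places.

The wait to go from k to k+1 distinct stickers is geometric with mean 16/(16-k).
Sum over k = 9,...,15: E = 16/7 + 16/6 + 16/5 + ... + 16/2 + 16/1 = 41.4857.

41.486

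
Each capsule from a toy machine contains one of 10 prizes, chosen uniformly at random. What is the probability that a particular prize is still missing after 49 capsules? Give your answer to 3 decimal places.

On each capsule the fixed prize fails to appear with probability 9/10.
P(still missing after 49) = (9/10)^49 = 0.0057.

0.006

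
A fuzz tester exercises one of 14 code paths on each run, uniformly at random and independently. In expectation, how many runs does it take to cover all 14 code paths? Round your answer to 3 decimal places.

After k distinct code paths have appeared, the next run gives a new one with probability (14-k)/14, so the expected wait for the (k+1)-th is 14/(14-k).
E[T] = 14/14 + 14/13 + 14/12 + ... + 14/2 + 14/1 = 14·H_{14}.
H_{14} = 3.2516, so E[T] = 45.5219.

45.522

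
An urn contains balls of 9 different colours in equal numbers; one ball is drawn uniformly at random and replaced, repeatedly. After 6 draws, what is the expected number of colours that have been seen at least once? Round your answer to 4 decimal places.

For each colour, P(seen in 6 draws) = 1 - (8/9)^6 = 0.50673.
By linearity of expectation, E[distinct seen] = 9·(1 - (8/9)^6) = 4.56057.

4.5606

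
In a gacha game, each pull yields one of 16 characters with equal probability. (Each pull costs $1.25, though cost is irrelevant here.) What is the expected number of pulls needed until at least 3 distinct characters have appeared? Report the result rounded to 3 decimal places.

3.210

Going from k to k+1 distinct takes a geometric number of pulls with mean 16/(16-k).
Sum over k = 0,...,2: E = 16/16 + 16/15 + 16/14 = 3.2095.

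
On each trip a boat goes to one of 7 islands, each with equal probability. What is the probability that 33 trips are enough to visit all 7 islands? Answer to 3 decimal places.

0.957

Let A_i be the event that island i is missing after 33 trips. By inclusion–exclusion on the A_i,
P(all seen) = Σ_{j=0}^{7} (-1)^j C(7,j)((7-j)/7)^33
= 1.0000 - 0.0432 + 0.0003 - 0.0000 + 0.0000 - 0.0000 + 0.0000 - 0.0000
= 0.9571.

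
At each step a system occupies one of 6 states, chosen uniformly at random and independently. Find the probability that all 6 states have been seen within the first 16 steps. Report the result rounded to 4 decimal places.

Let A_i be the event that state i is missing after 16 steps. By inclusion–exclusion on the A_i,
P(all seen) = Σ_{j=0}^{6} (-1)^j C(6,j)((6-j)/6)^16
= 1.00000 - 0.32453 + 0.02284 - 0.00031 + 0.00000 - 0.00000 + 0.00000
= 0.69800.

0.6980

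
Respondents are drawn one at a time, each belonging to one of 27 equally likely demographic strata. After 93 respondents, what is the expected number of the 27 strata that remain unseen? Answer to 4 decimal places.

0.8073

For each stratum, P(unseen after 93) = (26/27)^93 = 0.02990.
By linearity of expectation, E[unseen] = 27·(26/27)^93 = 0.80734.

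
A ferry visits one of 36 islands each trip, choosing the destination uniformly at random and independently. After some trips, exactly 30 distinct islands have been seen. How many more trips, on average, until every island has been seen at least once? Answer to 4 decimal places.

With k distinct islands already seen, the next new one takes an expected 36/(36-k) trips.
Sum over k = 30,...,35: E = 36/6 + 36/5 + 36/4 + 36/3 + 36/2 + 36/1 = 88.20000.

88.2000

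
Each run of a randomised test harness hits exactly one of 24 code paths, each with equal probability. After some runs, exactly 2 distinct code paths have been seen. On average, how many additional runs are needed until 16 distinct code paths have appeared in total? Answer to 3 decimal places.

From k distinct to k+1 distinct takes on average 24/(24-k) runs.
Sum over k = 2,...,15: E = 24/22 + 24/21 + 24/20 + ... + 24/10 + 24/9 = 23.3509.

23.351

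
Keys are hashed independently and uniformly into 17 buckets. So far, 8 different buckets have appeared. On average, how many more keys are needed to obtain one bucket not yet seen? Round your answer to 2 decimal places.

The number of keys until the next new bucket is geometric with success probability 9/17, so its mean is 17/9.
E = 17/9 = 1.889.

1.89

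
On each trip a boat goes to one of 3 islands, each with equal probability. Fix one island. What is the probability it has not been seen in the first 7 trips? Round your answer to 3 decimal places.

0.059

Each trip misses the fixed island with probability (3-1)/3 = 2/3, independently.
P(still missing after 7) = (2/3)^7 = 0.0585.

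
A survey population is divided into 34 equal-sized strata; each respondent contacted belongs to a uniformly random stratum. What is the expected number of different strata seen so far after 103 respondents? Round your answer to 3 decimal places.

For each stratum, P(seen in 103 respondents) = 1 - (33/34)^103 = 0.9538.
By linearity of expectation, E[distinct seen] = 34·(1 - (33/34)^103) = 32.4293.

32.429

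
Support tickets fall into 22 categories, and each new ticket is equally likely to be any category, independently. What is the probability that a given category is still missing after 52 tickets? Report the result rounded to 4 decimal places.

0.0890

On each ticket the fixed category fails to appear with probability 21/22.
P(still missing after 52) = (21/22)^52 = 0.08901.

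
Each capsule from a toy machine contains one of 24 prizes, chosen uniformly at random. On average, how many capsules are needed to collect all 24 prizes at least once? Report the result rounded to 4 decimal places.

Split into phases: going from k distinct to k+1 distinct takes on average 24/(24-k) capsules.
E[T] = 24/24 + 24/23 + 24/22 + ... + 24/2 + 24/1 = 24·H_{24}.
H_{24} = 3.77596, so E[T] = 90.62300.

90.6230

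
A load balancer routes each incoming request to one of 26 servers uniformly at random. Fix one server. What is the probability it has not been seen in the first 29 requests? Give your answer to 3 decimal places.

Each request misses the fixed server with probability (26-1)/26 = 25/26, independently.
P(still missing after 29) = (25/26)^29 = 0.3207.

0.321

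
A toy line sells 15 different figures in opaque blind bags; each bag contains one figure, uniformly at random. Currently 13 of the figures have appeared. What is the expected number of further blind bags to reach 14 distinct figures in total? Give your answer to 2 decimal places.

7.50

From k distinct to k+1 distinct takes on average 15/(15-k) blind bags.
Only the k = 13 term is needed: E = 15/2 = 7.500.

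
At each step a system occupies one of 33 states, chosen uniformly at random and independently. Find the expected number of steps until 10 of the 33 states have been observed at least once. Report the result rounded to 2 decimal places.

11.70

With k distinct states already seen, the next new one arrives after an expected 33/(33-k) steps.
Sum over k = 0,...,9: E = 33/33 + 33/32 + 33/31 + ... + 33/25 + 33/24 = 11.699.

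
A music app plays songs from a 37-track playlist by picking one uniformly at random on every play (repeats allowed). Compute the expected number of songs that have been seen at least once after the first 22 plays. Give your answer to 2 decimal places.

For each song, P(seen in 22 plays) = 1 - (36/37)^22 = 0.453.
By linearity of expectation, E[distinct seen] = 37·(1 - (36/37)^22) = 16.750.

16.75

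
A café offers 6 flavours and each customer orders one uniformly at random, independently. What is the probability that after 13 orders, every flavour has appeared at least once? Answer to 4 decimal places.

Let A_i be the event that flavour i is missing after 13 orders. By inclusion–exclusion on the A_i,
P(all seen) = Σ_{j=0}^{6} (-1)^j C(6,j)((6-j)/6)^13
= 1.00000 - 0.56078 + 0.07707 - 0.00244 + 0.00001 - 0.00000 + 0.00000
= 0.51386.

0.5139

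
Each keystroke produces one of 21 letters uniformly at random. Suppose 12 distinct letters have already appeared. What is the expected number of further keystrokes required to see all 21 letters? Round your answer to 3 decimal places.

59.408

From k distinct to k+1 distinct takes on average 21/(21-k) keystrokes.
Sum over k = 12,...,20: E = 21/9 + 21/8 + 21/7 + ... + 21/2 + 21/1 = 59.4083.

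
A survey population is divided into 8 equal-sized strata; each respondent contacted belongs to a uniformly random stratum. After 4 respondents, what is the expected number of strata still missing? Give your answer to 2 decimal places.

For each stratum, P(unseen after 4) = (7/8)^4 = 0.586.
By linearity of expectation, E[unseen] = 8·(7/8)^4 = 4.689.

4.69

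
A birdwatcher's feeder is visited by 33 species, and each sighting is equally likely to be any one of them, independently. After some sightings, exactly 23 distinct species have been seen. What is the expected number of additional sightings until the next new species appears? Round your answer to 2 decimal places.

Each sighting yields a new species with probability (33-23)/33 = 10/33, so the wait is geometric with mean 33/10.
E = 33/10 = 3.300.

3.30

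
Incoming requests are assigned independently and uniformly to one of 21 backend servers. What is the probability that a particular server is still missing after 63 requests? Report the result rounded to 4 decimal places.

0.0462

Each request misses the fixed server with probability (21-1)/21 = 20/21, independently.
P(still missing after 63) = (20/21)^63 = 0.04625.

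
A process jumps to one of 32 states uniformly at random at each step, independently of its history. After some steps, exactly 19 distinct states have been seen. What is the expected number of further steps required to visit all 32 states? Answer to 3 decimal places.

From k distinct to k+1 distinct takes on average 32/(32-k) steps.
Sum over k = 19,...,31: E = 32/13 + 32/12 + 32/11 + ... + 32/2 + 32/1 = 101.7643.

101.764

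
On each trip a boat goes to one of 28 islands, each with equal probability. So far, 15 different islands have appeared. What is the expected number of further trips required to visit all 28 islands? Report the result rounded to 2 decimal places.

89.04

With k distinct islands already seen, the next new one takes an expected 28/(28-k) trips.
Sum over k = 15,...,27: E = 28/13 + 28/12 + 28/11 + ... + 28/2 + 28/1 = 89.044.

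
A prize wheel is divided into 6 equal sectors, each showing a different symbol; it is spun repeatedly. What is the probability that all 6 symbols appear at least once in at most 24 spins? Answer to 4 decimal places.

0.9254

By inclusion–exclusion over which symbols are missing,
P(all seen) = Σ_{j=0}^{6} (-1)^j C(6,j)((6-j)/6)^24
= 1.00000 - 0.07547 + 0.00089 - 0.00000 + 0.00000 - 0.00000 + 0.00000
= 0.92542.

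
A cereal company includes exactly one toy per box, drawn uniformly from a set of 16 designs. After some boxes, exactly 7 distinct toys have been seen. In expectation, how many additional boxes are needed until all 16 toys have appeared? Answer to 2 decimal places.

From k distinct to k+1 distinct takes on average 16/(16-k) boxes.
Sum over k = 7,...,15: E = 16/9 + 16/8 + 16/7 + ... + 16/2 + 16/1 = 45.263.

45.26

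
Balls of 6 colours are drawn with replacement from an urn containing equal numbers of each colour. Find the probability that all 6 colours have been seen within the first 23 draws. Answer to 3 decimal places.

0.911

By inclusion–exclusion over which colours are missing,
P(all seen) = Σ_{j=0}^{6} (-1)^j C(6,j)((6-j)/6)^23
= 1.0000 - 0.0906 + 0.0013 - 0.0000 + 0.0000 - 0.0000 + 0.0000
= 0.9108.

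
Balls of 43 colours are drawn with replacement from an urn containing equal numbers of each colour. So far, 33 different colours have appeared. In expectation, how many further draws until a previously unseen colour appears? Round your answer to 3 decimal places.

The number of draws until the next new colour is geometric with success probability 10/43, so its mean is 43/10.
E = 43/10 = 4.3000.

4.300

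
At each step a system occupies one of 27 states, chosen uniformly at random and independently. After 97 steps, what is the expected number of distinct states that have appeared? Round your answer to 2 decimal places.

For each state, P(seen in 97 steps) = 1 - (26/27)^97 = 0.974.
By linearity of expectation, E[distinct seen] = 27·(1 - (26/27)^97) = 26.306.

26.31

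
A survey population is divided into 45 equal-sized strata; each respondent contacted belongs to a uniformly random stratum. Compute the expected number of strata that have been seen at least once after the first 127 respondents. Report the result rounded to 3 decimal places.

For each stratum, P(seen in 127 respondents) = 1 - (44/45)^127 = 0.9424.
By linearity of expectation, E[distinct seen] = 45·(1 - (44/45)^127) = 42.4075.

42.408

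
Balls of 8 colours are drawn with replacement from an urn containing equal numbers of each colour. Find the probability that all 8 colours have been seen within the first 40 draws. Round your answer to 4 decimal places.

0.9620

By inclusion–exclusion over which colours are missing,
P(all seen) = Σ_{j=0}^{8} (-1)^j C(8,j)((8-j)/8)^40
= 1.00000 - 0.03832 + 0.00028 - 0.00000 + 0.00000 - 0.00000 + 0.00000 - 0.00000 + 0.00000
= 0.96196.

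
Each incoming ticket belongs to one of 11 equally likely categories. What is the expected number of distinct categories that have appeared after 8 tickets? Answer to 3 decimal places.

For each category, P(seen in 8 tickets) = 1 - (10/11)^8 = 0.5335.
By linearity of expectation, E[distinct seen] = 11·(1 - (10/11)^8) = 5.8684.

5.868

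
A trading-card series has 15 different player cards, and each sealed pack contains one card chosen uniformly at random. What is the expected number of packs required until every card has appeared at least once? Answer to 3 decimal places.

49.773

Split into phases: going from k distinct to k+1 distinct takes on average 15/(15-k) packs.
E[T] = 15/15 + 15/14 + 15/13 + ... + 15/2 + 15/1 = 15·H_{15}.
H_{15} = 3.3182, so E[T] = 49.7734.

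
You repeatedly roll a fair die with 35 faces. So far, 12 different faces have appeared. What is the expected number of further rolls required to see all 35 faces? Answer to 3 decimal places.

130.700

From k distinct to k+1 distinct takes on average 35/(35-k) rolls.
Sum over k = 12,...,34: E = 35/23 + 35/22 + 35/21 + ... + 35/2 + 35/1 = 130.7002.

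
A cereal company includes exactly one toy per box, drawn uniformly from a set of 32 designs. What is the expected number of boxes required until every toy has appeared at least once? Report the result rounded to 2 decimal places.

The wait to go from k to k+1 distinct toys is geometric with mean 32/(32-k).
E[T] = 32/32 + 32/31 + 32/30 + ... + 32/2 + 32/1 = 32·H_{32}.
H_{32} = 4.058, so E[T] = 129.872.

129.87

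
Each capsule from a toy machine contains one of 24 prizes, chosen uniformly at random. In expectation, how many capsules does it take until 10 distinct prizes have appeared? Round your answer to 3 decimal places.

12.586

Going from k to k+1 distinct takes a geometric number of capsules with mean 24/(24-k).
Sum over k = 0,...,9: E = 24/24 + 24/23 + 24/22 + ... + 24/16 + 24/15 = 12.5855.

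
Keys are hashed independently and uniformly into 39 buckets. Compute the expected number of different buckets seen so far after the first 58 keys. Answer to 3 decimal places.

For each bucket, P(seen in 58 keys) = 1 - (38/39)^58 = 0.7783.
By linearity of expectation, E[distinct seen] = 39·(1 - (38/39)^58) = 30.3550.

30.355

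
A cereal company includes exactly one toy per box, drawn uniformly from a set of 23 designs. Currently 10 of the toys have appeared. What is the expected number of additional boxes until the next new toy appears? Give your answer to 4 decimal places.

The number of boxes until the next new toy is geometric with success probability 13/23, so its mean is 23/13.
E = 23/13 = 1.76923.

1.7692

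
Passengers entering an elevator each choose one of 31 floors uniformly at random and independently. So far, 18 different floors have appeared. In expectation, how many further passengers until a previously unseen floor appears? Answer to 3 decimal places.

2.385

The number of passengers until the next new floor is geometric with success probability 13/31, so its mean is 31/13.
E = 31/13 = 2.3846.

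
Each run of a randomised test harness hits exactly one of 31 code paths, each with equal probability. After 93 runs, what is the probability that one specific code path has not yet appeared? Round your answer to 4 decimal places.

On each run the fixed code path fails to appear with probability 30/31.
P(still missing after 93) = (30/31)^93 = 0.04738.

0.0474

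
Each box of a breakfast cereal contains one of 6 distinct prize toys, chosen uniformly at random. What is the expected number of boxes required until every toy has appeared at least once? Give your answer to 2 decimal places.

The wait to go from k to k+1 distinct toys is geometric with mean 6/(6-k).
E[T] = 6/6 + 6/5 + 6/4 + 6/3 + 6/2 + 6/1 = 6·H_{6}.
H_{6} = 2.450, so E[T] = 14.700.

14.70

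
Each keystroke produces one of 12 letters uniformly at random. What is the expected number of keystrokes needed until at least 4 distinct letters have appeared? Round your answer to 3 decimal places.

4.624

Going from k to k+1 distinct takes a geometric number of keystrokes with mean 12/(12-k).
Sum over k = 0,...,3: E = 12/12 + 12/11 + 12/10 + 12/9 = 4.6242.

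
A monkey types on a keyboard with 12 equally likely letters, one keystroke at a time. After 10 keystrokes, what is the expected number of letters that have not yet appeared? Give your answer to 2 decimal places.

For each letter, P(unseen after 10) = (11/12)^10 = 0.419.
By linearity of expectation, E[unseen] = 12·(11/12)^10 = 5.027.

5.03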